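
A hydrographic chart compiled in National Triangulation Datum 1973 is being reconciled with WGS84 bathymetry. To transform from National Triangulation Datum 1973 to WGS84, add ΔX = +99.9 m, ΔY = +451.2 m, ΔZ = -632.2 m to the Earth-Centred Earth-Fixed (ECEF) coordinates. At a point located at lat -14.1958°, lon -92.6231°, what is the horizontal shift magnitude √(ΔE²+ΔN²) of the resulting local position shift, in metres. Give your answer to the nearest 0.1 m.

728.9 m

The local east axis at (φ, λ) is (−sin λ, cos λ, 0), so ΔE = −sin(-92.6231°)·99.9 + cos(-92.6231°)·451.2 = 79.15 m.
The local north axis is (−sin φ cos λ, −sin φ sin λ, cos φ), giving ΔN = -1.121 − 110.535 − 612.895 = -724.55 m.
Horizontal magnitude = √(ΔE² + ΔN²) = √(79.15² + (-724.55)²) = 728.86 m.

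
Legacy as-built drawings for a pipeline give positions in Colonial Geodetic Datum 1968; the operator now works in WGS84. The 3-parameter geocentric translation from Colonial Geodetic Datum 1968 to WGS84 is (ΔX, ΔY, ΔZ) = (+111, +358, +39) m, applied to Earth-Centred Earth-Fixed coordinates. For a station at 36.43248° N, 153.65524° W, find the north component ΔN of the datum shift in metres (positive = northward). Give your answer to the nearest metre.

The local north axis is (−sin φ cos λ, −sin φ sin λ, cos φ), giving ΔN = 59.074 + 94.349 + 31.378 = 184.80 m.

ΔN = 185 m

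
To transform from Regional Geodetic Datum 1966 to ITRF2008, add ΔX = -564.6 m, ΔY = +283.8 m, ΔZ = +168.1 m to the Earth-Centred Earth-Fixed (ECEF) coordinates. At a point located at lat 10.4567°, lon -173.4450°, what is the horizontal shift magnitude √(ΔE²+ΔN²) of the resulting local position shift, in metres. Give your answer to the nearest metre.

353 m

At φ = 10.4567°, λ = -173.4450°: sin φ = 0.181492, cos φ = 0.983392, sin λ = -0.114157, cos λ = -0.993463.
ΔE = −sin λ·ΔX + cos λ·ΔY = −(-0.114157)·(-564.6) + (-0.993463)·(283.8) = -346.40 m.
ΔN = −sin φ cos λ·ΔX − sin φ sin λ·ΔY + cos φ·ΔZ = −(0.181492)(-0.993463)(-564.6) − (0.181492)(-0.114157)(283.8) + (0.983392)(168.1) = 69.39 m.
Horizontal magnitude = √(ΔE² + ΔN²) = √((-346.40)² + 69.39²) = 353.28 m.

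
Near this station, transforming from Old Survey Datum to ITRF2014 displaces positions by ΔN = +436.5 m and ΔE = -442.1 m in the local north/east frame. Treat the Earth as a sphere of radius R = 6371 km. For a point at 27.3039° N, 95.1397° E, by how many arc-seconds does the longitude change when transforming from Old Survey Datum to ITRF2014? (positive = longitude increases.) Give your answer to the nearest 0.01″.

Δλ = -16.11″

At latitude 27.3039°, cos φ = 0.888586.
One radian of longitude at latitude φ spans R cos φ, so Δλ = ΔE / (R cos φ) = -442.1 / (6371000 × 0.888586) = -7.8093e-05 rad = -16.108″.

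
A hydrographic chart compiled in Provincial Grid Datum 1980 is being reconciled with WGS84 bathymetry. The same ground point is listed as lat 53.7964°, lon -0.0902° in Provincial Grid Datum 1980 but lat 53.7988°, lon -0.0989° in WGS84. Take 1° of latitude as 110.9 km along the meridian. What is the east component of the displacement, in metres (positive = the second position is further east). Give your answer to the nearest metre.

ΔE = -570 m

Δφ = 53.7988° − 53.7964° = +0.0024°; Δλ = -0.0989° − -0.0902° = -0.0087°.
ΔN = Δφ × 110900 = 266.2 m; ΔE = Δλ × 110900 × cos(53.7964°) = -0.0087 × 110900 × 0.590656 = -569.9 m.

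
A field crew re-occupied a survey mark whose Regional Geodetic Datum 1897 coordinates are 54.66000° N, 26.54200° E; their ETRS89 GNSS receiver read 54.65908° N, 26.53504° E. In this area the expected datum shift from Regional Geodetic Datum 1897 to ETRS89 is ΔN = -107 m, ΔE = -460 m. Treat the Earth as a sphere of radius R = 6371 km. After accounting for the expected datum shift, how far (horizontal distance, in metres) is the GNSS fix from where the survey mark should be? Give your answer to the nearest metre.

Observed coordinate differences: Δφ = -0.00092°, Δλ = -0.00696°.
Converting to metres (1° lat = 111195 m, cos φ = 0.578427): observed ΔN = -102.3 m, observed ΔE = -447.7 m.
Subtracting the expected shift leaves a residual of -102.3 − (-107) = 4.7 m north and -447.7 − (-460) = 12.3 m east.
Residual distance = √(4.7² + 12.3²) = 13.2 m.

13 m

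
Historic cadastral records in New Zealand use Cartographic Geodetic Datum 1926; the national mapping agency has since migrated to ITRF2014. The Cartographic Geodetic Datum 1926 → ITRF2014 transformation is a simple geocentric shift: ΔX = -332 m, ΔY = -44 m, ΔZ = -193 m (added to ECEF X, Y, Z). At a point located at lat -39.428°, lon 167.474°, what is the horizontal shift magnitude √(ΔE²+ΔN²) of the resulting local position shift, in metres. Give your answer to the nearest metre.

126 m

The local east axis at (φ, λ) is (−sin λ, cos λ, 0), so ΔE = −sin(167.474°)·(-332) + cos(167.474°)·(-44) = 114.96 m.
The local north axis is (−sin φ cos λ, −sin φ sin λ, cos φ), giving ΔN = 205.837 − 6.061 − 149.078 = 50.70 m.
Horizontal magnitude = √(ΔE² + ΔN²) = √(114.96² + 50.70²) = 125.64 m.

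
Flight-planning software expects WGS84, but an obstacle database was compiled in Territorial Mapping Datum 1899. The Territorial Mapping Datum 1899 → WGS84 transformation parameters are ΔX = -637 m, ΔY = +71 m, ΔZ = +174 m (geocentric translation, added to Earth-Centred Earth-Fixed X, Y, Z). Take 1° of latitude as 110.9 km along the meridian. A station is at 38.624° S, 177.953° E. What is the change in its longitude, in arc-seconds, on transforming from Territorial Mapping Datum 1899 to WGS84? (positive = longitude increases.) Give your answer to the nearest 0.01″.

sin φ = -0.624207, cos φ = 0.781259, sin λ = 0.035719, cos λ = -0.999362.
East component: ΔE = −sin λ·ΔX + cos λ·ΔY = −(0.035719)(-637) + (-0.999362)(71) = -48.20 m.
1° of latitude spans 110900 m; at latitude φ, 1° of longitude spans that × cos φ = 86641.6 m, so Δλ = -48.20 / 86641.6 × 3600 = -2.003″.

Δλ = -2.00″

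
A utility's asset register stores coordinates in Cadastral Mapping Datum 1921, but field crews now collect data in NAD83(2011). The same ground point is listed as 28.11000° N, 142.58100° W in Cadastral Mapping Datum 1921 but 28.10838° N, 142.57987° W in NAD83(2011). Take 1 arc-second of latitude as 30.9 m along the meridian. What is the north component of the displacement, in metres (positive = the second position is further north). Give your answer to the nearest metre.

ΔN = -180 m

Δφ = 28.10838° − 28.11000° = -0.00162°; Δλ = -142.57987° − -142.58100° = +0.00113°.
1° of latitude = 3600 × 30.90 = 111240 m.
ΔN = Δφ × 111240 = -180.2 m; ΔE = Δλ × 111240 × cos(28.11000°) = +0.00113 × 111240 × 0.882045 = 110.9 m.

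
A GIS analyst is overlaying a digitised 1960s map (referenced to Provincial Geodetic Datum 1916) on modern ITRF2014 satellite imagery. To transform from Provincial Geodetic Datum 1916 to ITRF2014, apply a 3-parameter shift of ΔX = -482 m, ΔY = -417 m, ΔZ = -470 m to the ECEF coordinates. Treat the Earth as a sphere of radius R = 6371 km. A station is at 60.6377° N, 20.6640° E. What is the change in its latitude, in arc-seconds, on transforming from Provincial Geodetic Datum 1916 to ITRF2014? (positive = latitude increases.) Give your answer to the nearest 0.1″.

sin φ = 0.871537, cos φ = 0.490330, sin λ = 0.352887, cos λ = 0.935666.
North component: ΔN = −sin φ cos λ·ΔX − sin φ sin λ·ΔY + cos φ·ΔZ = −(0.871537)(0.935666)(-482) − (0.871537)(0.352887)(-417) + (0.490330)(-470) = 290.85 m.
1° of latitude spans πR/180 = 111195 m, so Δφ = 290.85 / 111195 × 3600 = 9.416″.

Δφ = 9.4″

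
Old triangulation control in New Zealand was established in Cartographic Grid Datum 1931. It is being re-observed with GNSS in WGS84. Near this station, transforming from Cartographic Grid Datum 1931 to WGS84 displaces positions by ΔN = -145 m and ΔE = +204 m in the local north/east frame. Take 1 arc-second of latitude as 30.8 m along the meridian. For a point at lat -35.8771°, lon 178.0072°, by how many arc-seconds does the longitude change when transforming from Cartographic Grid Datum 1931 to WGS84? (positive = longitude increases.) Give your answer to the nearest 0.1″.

At latitude -35.8771°, cos φ = 0.810276.
1″ of longitude at this latitude = 30.80 × cos φ = 24.9565 m, so Δλ = 204.0 / 24.9565 = 8.174″.

Δλ = 8.2″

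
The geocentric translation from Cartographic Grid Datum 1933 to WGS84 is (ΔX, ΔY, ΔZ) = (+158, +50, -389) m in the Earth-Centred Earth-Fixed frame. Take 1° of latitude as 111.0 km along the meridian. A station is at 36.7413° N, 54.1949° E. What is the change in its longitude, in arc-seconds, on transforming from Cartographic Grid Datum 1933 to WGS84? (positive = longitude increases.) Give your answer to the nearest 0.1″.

Δλ = -4.0″

sin φ = 0.598203, cos φ = 0.801345, sin λ = 0.811012, cos λ = 0.585030.
East component: ΔE = −sin λ·ΔX + cos λ·ΔY = −(0.811012)(158) + (0.585030)(50) = -98.89 m.
1° of latitude spans 111000 m; at latitude φ, 1° of longitude spans that × cos φ = 88949.3 m, so Δλ = -98.89 / 88949.3 × 3600 = -4.002″.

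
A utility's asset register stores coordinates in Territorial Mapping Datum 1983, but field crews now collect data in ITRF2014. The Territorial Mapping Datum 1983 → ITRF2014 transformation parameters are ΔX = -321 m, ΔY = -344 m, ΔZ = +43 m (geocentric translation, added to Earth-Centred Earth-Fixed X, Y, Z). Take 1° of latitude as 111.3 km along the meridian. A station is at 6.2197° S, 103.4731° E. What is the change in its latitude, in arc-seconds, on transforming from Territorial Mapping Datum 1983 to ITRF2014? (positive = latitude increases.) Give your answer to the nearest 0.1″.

Δφ = 0.5″

sin φ = -0.108341, cos φ = 0.994114, sin λ = 0.972479, cos λ = -0.232989.
North component: ΔN = −sin φ cos λ·ΔX − sin φ sin λ·ΔY + cos φ·ΔZ = −(-0.108341)(-0.232989)(-321) − (-0.108341)(0.972479)(-344) + (0.994114)(43) = 14.61 m.
1° of latitude spans 111300 m, so Δφ = 14.61 / 111300 × 3600 = 0.472″.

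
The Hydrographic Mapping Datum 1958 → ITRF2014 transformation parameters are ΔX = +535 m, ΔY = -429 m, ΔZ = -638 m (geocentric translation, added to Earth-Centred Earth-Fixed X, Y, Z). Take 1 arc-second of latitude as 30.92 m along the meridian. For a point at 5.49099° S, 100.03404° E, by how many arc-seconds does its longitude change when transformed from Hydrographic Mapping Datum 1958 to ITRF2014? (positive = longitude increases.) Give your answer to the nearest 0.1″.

sin φ = -0.095689, cos φ = 0.995411, sin λ = 0.984704, cos λ = -0.174233.
East component: ΔE = −sin λ·ΔX + cos λ·ΔY = −(0.984704)(535) + (-0.174233)(-429) = -452.07 m.
1° of latitude spans 3600 × 30.92 = 111312 m; at latitude φ, 1° of longitude spans that × cos φ = 110801.2 m, so Δλ = -452.07 / 110801.2 × 3600 = -14.688″.

Δλ = -14.7″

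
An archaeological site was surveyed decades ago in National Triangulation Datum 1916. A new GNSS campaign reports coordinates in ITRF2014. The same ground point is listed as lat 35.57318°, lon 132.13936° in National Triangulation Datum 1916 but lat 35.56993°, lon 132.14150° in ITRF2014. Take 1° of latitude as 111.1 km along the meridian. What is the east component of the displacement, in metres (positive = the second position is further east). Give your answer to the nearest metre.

Δφ = 35.56993° − 35.57318° = -0.00325°; Δλ = 132.14150° − 132.13936° = +0.00214°.
ΔN = Δφ × 111100 = -361.1 m; ΔE = Δλ × 111100 × cos(35.57318°) = +0.00214 × 111100 × 0.813373 = 193.4 m.

ΔE = 193 m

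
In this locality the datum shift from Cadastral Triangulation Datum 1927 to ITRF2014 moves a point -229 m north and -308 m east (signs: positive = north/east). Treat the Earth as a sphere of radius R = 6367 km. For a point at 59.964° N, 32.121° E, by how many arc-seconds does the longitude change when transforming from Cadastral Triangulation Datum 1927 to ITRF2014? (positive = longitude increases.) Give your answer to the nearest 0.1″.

Δλ = -19.9″

At latitude 59.964°, cos φ = 0.500544.
One radian of longitude at latitude φ spans R cos φ, so Δλ = ΔE / (R cos φ) = -308.0 / (6367000 × 0.500544) = -9.6644e-05 rad = -19.934″.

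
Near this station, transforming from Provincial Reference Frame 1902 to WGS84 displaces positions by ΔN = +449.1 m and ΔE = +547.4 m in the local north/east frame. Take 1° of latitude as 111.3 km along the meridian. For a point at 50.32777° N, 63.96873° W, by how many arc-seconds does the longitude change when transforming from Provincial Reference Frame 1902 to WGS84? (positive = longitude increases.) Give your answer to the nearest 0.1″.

At latitude 50.32777°, cos φ = 0.638395.
1° of longitude at this latitude = 111.3 × cos φ = 71.05 km, so Δλ = 547.4 / 71053.3 = 0.0077041° = 27.735″.

Δλ = 27.7″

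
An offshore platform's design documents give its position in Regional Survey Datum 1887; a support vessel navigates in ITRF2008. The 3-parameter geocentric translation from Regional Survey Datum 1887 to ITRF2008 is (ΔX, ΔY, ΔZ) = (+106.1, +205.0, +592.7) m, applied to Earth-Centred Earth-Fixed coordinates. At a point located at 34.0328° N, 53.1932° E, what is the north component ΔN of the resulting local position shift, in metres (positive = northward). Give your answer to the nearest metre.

The local north axis is (−sin φ cos λ, −sin φ sin λ, cos φ), giving ΔN = -35.576 − 91.861 + 491.181 = 363.74 m.

ΔN = 364 m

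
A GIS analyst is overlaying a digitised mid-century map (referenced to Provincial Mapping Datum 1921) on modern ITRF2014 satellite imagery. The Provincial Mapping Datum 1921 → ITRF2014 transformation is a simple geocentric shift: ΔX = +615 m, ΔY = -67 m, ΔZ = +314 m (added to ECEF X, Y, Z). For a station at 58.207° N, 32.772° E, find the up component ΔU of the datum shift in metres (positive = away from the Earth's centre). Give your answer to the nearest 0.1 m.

ΔU = 520.2 m

At φ = 58.207°, λ = 32.772°: sin φ = 0.849957, cos φ = 0.526852, sin λ = 0.541297, cos λ = 0.840831.
ΔU = cos φ cos λ·ΔX + cos φ sin λ·ΔY + sin φ·ΔZ = (0.526852)(0.840831)(615) + (0.526852)(0.541297)(-67) + (0.849957)(314) = 520.22 m.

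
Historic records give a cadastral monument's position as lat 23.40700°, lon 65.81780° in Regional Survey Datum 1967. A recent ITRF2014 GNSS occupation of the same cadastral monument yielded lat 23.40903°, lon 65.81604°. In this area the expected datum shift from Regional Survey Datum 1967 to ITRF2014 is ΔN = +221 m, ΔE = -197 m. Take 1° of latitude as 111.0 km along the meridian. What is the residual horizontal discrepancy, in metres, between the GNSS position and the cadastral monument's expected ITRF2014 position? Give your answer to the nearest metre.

Observed coordinate differences: Δφ = +0.00203°, Δλ = -0.00176°.
Converting to metres (1° lat = 111000 m, cos φ = 0.917706): observed ΔN = 225.3 m, observed ΔE = -179.3 m.
Subtracting the expected shift leaves a residual of 225.3 − (221) = 4.3 m north and -179.3 − (-197) = 17.7 m east.
Residual distance = √(4.3² + 17.7²) = 18.2 m.

18 m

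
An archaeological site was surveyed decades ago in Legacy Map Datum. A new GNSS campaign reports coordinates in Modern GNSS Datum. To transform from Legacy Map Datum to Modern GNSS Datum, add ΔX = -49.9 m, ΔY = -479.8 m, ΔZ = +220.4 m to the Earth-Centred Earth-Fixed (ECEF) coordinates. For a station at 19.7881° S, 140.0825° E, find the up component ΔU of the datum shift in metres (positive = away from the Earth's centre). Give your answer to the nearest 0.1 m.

The local up (radial) axis is (cos φ cos λ, cos φ sin λ, sin φ), giving ΔU = 36.012 − 289.700 − 74.615 = -328.30 m.

ΔU = -328.3 m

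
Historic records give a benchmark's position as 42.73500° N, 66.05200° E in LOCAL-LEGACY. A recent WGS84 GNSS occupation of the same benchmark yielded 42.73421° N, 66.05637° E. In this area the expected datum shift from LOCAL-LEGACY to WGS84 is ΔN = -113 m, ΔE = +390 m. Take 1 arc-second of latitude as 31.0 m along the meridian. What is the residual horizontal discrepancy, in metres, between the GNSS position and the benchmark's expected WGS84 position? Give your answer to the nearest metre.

Observed coordinate differences: Δφ = -0.00079°, Δλ = +0.00437°.
Converting to metres (1° lat = 111600 m, cos φ = 0.734500): observed ΔN = -88.2 m, observed ΔE = 358.2 m.
Subtracting the expected shift leaves a residual of -88.2 − (-113) = 24.8 m north and 358.2 − (390) = -31.8 m east.
Residual distance = √(24.8² + (-31.8)²) = 40.3 m.

40 m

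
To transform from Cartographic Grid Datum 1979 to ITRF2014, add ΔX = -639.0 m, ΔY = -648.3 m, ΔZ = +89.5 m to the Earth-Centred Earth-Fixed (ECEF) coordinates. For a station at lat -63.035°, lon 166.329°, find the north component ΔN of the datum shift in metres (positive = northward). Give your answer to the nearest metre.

At φ = -63.035°, λ = 166.329°: sin φ = -0.891284, cos φ = 0.453446, sin λ = 0.236346, cos λ = -0.971669.
ΔN = −sin φ cos λ·ΔX − sin φ sin λ·ΔY + cos φ·ΔZ = −(-0.891284)(-0.971669)(-639.0) − (-0.891284)(0.236346)(-648.3) + (0.453446)(89.5) = 457.41 m.

ΔN = 457 m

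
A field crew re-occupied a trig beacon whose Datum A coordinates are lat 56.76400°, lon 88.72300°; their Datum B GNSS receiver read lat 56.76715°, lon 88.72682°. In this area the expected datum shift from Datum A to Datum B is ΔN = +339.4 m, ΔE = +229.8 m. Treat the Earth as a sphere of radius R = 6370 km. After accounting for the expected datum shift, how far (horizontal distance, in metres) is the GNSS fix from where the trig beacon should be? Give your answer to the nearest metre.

Observed coordinate differences: Δφ = +0.00315°, Δλ = +0.00382°.
Converting to metres (1° lat = 111177 m, cos φ = 0.548089): observed ΔN = 350.2 m, observed ΔE = 232.8 m.
Subtracting the expected shift leaves a residual of 350.2 − (339.4) = 10.8 m north and 232.8 − (229.8) = 3.0 m east.
Residual distance = √(10.8² + 3.0²) = 11.2 m.

11 m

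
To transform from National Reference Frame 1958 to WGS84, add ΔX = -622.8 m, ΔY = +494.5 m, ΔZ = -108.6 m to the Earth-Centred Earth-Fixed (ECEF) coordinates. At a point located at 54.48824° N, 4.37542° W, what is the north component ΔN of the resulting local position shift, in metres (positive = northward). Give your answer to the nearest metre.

The local north axis is (−sin φ cos λ, −sin φ sin λ, cos φ), giving ΔN = 505.479 + 30.709 − 63.082 = 473.11 m.

ΔN = 473 m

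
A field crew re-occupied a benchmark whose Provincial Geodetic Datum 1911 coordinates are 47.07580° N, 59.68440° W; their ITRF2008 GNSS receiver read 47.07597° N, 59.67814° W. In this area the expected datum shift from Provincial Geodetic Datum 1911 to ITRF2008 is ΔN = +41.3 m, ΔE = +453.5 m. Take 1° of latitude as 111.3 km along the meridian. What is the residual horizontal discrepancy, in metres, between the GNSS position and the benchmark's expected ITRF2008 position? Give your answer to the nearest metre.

Observed coordinate differences: Δφ = +0.00017°, Δλ = +0.00626°.
Converting to metres (1° lat = 111300 m, cos φ = 0.681030): observed ΔN = 18.9 m, observed ΔE = 474.5 m.
Subtracting the expected shift leaves a residual of 18.9 − (41.3) = -22.4 m north and 474.5 − (453.5) = 21.0 m east.
Residual distance = √((-22.4)² + 21.0²) = 30.7 m.

31 m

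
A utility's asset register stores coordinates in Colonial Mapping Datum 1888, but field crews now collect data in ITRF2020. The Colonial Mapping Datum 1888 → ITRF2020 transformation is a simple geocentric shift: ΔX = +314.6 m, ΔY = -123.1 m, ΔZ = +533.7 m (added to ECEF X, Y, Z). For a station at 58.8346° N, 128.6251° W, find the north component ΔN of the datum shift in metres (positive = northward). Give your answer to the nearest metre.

ΔN = 362 m

The local north axis is (−sin φ cos λ, −sin φ sin λ, cos φ), giving ΔN = 168.038 − 82.292 + 276.195 = 361.94 m.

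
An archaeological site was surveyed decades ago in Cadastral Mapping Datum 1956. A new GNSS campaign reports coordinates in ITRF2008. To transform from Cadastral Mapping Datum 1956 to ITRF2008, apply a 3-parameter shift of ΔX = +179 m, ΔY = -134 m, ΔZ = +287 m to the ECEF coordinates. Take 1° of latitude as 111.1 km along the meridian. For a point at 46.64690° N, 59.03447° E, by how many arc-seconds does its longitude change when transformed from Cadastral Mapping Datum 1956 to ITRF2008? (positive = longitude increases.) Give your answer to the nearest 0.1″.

sin φ = 0.727137, cos φ = 0.686493, sin λ = 0.857477, cos λ = 0.514522.
East component: ΔE = −sin λ·ΔX + cos λ·ΔY = −(0.857477)(179) + (0.514522)(-134) = -222.43 m.
1° of latitude spans 111100 m; at latitude φ, 1° of longitude spans that × cos φ = 76269.3 m, so Δλ = -222.43 / 76269.3 × 3600 = -10.499″.

Δλ = -10.5″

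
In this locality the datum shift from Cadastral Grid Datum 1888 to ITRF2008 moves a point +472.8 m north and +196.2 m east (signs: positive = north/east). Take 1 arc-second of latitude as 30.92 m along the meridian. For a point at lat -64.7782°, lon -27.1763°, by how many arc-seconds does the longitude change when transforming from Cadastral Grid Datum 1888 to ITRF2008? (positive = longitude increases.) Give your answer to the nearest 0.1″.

Δλ = 14.9″

At latitude -64.7782°, cos φ = 0.426124.
1″ of longitude at this latitude = 30.92 × cos φ = 13.1757 m, so Δλ = 196.2 / 13.1757 = 14.891″.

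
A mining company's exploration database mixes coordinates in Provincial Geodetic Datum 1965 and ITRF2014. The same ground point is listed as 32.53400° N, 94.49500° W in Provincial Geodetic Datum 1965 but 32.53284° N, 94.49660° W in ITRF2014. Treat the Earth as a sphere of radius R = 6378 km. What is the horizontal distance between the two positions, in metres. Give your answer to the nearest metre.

Δφ = 32.53284° − 32.53400° = -0.00116°; Δλ = -94.49660° − -94.49500° = -0.00160°.
1° along a meridian = πR/180 = 111317 m.
ΔN = Δφ × 111317 = -129.1 m; ΔE = Δλ × 111317 × cos(32.53400°) = -0.00160 × 111317 × 0.843072 = -150.2 m.
Distance = √(ΔE² + ΔN²) = √((-150.2)² + (-129.1)²) = 198.0 m.

198 m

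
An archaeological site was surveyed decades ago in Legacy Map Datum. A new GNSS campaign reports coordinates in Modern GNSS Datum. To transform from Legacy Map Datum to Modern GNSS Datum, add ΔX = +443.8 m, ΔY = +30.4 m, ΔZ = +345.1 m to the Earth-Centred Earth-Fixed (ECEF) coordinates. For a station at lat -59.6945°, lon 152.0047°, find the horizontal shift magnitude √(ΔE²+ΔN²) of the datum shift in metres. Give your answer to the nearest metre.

The local east axis at (φ, λ) is (−sin λ, cos λ, 0), so ΔE = −sin(152.0047°)·443.8 + cos(152.0047°)·30.4 = -235.16 m.
The local north axis is (−sin φ cos λ, −sin φ sin λ, cos φ), giving ΔN = -338.319 + 12.320 + 174.141 = -151.86 m.
Horizontal magnitude = √(ΔE² + ΔN²) = √((-235.16)² + (-151.86)²) = 279.93 m.

280 m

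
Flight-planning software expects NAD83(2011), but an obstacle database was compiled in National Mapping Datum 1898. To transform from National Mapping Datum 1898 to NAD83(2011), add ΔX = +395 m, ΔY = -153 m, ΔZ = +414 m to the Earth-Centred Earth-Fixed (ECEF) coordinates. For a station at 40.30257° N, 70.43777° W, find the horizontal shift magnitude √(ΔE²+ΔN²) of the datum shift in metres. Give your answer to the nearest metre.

At φ = 40.30257°, λ = -70.43777°: sin φ = 0.646824, cos φ = 0.762639, sin λ = -0.942278, cos λ = 0.334830.
ΔE = −sin λ·ΔX + cos λ·ΔY = −(-0.942278)·(395) + (0.334830)·(-153) = 320.97 m.
ΔN = −sin φ cos λ·ΔX − sin φ sin λ·ΔY + cos φ·ΔZ = −(0.646824)(0.334830)(395) − (0.646824)(-0.942278)(-153) + (0.762639)(414) = 136.93 m.
Horizontal magnitude = √(ΔE² + ΔN²) = √(320.97² + 136.93²) = 348.96 m.

349 m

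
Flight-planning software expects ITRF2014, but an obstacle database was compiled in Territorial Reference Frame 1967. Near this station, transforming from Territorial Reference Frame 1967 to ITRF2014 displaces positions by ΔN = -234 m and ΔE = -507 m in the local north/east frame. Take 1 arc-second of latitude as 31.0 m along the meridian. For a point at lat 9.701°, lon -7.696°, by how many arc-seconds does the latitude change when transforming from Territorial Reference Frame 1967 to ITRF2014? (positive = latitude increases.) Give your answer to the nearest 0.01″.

1″ of latitude = 31.00 m, so Δφ = -234.0 / 31.00 = -7.548″.

Δφ = -7.55″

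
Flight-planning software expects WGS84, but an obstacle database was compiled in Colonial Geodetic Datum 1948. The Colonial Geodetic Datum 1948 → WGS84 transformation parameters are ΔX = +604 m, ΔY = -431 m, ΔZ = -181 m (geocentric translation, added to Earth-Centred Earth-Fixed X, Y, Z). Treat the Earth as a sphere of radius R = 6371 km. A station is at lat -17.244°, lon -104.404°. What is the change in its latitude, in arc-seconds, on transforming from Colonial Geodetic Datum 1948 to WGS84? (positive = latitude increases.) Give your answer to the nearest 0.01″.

Δφ = -3.03″

sin φ = -0.296442, cos φ = 0.955051, sin λ = -0.968566, cos λ = -0.248758.
North component: ΔN = −sin φ cos λ·ΔX − sin φ sin λ·ΔY + cos φ·ΔZ = −(-0.296442)(-0.248758)(604) − (-0.296442)(-0.968566)(-431) + (0.955051)(-181) = -93.65 m.
1° of latitude spans πR/180 = 111195 m, so Δφ = -93.65 / 111195 × 3600 = -3.032″.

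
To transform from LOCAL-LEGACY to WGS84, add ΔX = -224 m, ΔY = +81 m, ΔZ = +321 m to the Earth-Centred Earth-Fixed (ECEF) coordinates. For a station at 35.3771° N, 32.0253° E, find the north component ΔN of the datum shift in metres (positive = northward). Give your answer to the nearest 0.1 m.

ΔN = 346.8 m

At φ = 35.3771°, λ = 32.0253°: sin φ = 0.578955, cos φ = 0.815359, sin λ = 0.530294, cos λ = 0.847814.
ΔN = −sin φ cos λ·ΔX − sin φ sin λ·ΔY + cos φ·ΔZ = −(0.578955)(0.847814)(-224) − (0.578955)(0.530294)(81) + (0.815359)(321) = 346.81 m.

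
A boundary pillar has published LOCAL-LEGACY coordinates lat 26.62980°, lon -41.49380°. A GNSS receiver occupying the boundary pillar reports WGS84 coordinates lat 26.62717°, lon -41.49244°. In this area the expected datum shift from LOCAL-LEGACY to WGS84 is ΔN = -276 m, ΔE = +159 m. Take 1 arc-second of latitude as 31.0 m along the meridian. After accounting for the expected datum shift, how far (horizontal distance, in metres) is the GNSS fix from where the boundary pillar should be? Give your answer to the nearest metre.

Observed coordinate differences: Δφ = -0.00263°, Δλ = +0.00136°.
Converting to metres (1° lat = 111600 m, cos φ = 0.893921): observed ΔN = -293.5 m, observed ΔE = 135.7 m.
Subtracting the expected shift leaves a residual of -293.5 − (-276) = -17.5 m north and 135.7 − (159) = -23.3 m east.
Residual distance = √((-17.5)² + (-23.3)²) = 29.2 m.

29 m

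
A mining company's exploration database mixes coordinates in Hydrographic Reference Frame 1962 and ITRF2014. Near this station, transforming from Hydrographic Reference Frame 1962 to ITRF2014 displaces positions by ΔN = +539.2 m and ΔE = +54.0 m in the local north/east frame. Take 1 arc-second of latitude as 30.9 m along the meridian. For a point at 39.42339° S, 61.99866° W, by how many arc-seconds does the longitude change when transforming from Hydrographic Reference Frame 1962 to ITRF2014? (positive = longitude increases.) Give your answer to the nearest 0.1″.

Δλ = 2.3″

At latitude -39.42339°, cos φ = 0.772474.
1″ of longitude at this latitude = 30.90 × cos φ = 23.8695 m, so Δλ = 54.0 / 23.8695 = 2.262″.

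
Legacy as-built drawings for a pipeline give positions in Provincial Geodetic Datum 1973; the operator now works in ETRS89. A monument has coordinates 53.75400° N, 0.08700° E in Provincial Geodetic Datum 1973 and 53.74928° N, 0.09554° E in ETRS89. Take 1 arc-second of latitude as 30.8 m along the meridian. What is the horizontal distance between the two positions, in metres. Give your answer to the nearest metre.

Δφ = 53.74928° − 53.75400° = -0.00472°; Δλ = 0.09554° − 0.08700° = +0.00854°.
1° of latitude = 3600 × 30.80 = 110880 m.
ΔN = Δφ × 110880 = -523.4 m; ΔE = Δλ × 110880 × cos(53.75400°) = +0.00854 × 110880 × 0.591253 = 559.9 m.
Distance = √(ΔE² + ΔN²) = √(559.9² + (-523.4)²) = 766.4 m.

766 m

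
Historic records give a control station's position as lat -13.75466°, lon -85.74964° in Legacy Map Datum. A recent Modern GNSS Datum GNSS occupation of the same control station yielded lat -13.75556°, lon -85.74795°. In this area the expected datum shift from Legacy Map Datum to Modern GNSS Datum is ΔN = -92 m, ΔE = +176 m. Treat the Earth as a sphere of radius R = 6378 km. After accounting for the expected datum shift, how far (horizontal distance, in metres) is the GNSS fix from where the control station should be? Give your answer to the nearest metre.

11 m

Observed coordinate differences: Δφ = -0.00090°, Δλ = +0.00169°.
Converting to metres (1° lat = 111317 m, cos φ = 0.971323): observed ΔN = -100.2 m, observed ΔE = 182.7 m.
Subtracting the expected shift leaves a residual of -100.2 − (-92) = -8.2 m north and 182.7 − (176) = 6.7 m east.
Residual distance = √((-8.2)² + 6.7²) = 10.6 m.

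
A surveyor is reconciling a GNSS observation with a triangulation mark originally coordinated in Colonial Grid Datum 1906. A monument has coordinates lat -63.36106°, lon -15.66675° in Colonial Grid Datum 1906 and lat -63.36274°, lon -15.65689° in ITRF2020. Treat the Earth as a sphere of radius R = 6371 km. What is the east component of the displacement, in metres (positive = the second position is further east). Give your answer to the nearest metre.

ΔE = 492 m

Δφ = -63.36274° − -63.36106° = -0.00168°; Δλ = -15.65689° − -15.66675° = +0.00986°.
1° along a meridian = πR/180 = 111195 m.
ΔN = Δφ × 111195 = -186.8 m; ΔE = Δλ × 111195 × cos(-63.36106°) = +0.00986 × 111195 × 0.448367 = 491.6 m.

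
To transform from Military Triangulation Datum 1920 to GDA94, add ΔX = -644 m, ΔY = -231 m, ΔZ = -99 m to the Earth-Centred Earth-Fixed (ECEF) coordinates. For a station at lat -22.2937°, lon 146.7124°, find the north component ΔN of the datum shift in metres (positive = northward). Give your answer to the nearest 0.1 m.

ΔN = 64.5 m

At φ = -22.2937°, λ = 146.7124°: sin φ = -0.379354, cos φ = 0.925251, sin λ = 0.548842, cos λ = -0.835926.
ΔN = −sin φ cos λ·ΔX − sin φ sin λ·ΔY + cos φ·ΔZ = −(-0.379354)(-0.835926)(-644) − (-0.379354)(0.548842)(-231) + (0.925251)(-99) = 64.52 m.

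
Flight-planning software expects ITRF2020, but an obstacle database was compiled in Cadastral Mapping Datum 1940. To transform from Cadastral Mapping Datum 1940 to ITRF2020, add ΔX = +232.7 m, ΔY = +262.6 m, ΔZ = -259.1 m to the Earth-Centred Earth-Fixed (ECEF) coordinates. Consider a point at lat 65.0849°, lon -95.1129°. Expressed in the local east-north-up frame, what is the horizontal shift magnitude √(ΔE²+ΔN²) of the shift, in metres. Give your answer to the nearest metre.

At φ = 65.0849°, λ = -95.1129°: sin φ = 0.906933, cos φ = 0.421275, sin λ = -0.996021, cos λ = -0.089119.
ΔE = −sin λ·ΔX + cos λ·ΔY = −(-0.996021)·(232.7) + (-0.089119)·(262.6) = 208.37 m.
ΔN = −sin φ cos λ·ΔX − sin φ sin λ·ΔY + cos φ·ΔZ = −(0.906933)(-0.089119)(232.7) − (0.906933)(-0.996021)(262.6) + (0.421275)(-259.1) = 146.87 m.
Horizontal magnitude = √(ΔE² + ΔN²) = √(208.37² + 146.87²) = 254.93 m.

255 m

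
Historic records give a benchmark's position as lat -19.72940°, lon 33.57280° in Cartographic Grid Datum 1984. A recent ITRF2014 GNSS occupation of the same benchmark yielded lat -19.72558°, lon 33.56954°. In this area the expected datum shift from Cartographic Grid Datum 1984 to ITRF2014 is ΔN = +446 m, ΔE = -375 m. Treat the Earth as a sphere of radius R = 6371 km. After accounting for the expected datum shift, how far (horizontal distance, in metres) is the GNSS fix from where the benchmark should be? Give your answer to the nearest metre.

Observed coordinate differences: Δφ = +0.00382°, Δλ = -0.00326°.
Converting to metres (1° lat = 111195 m, cos φ = 0.941297): observed ΔN = 424.8 m, observed ΔE = -341.2 m.
Subtracting the expected shift leaves a residual of 424.8 − (446) = -21.2 m north and -341.2 − (-375) = 33.8 m east.
Residual distance = √((-21.2)² + 33.8²) = 39.9 m.

40 m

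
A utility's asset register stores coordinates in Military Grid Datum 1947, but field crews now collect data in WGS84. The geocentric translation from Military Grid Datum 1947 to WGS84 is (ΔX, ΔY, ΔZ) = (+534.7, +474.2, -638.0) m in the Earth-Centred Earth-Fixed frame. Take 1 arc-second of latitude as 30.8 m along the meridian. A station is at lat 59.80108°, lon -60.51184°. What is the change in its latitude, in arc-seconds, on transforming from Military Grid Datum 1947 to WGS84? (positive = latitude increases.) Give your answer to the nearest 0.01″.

Δφ = -6.22″

sin φ = 0.864284, cos φ = 0.503004, sin λ = -0.870457, cos λ = 0.492244.
North component: ΔN = −sin φ cos λ·ΔX − sin φ sin λ·ΔY + cos φ·ΔZ = −(0.864284)(0.492244)(534.7) − (0.864284)(-0.870457)(474.2) + (0.503004)(-638.0) = -191.65 m.
1° of latitude spans 3600 × 30.80 = 110880 m, so Δφ = -191.65 / 110880 × 3600 = -6.222″.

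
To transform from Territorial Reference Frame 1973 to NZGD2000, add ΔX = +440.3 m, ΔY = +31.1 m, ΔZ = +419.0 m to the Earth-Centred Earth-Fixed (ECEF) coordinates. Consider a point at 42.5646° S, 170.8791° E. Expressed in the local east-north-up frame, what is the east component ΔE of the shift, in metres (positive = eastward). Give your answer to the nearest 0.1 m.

The local east axis at (φ, λ) is (−sin λ, cos λ, 0), so ΔE = −sin(170.8791°)·440.3 + cos(170.8791°)·31.1 = -100.50 m.

ΔE = -100.5 m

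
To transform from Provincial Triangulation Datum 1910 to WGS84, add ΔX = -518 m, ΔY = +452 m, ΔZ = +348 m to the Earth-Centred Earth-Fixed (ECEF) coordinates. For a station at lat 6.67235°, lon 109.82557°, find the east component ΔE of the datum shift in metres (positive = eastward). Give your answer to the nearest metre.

ΔE = 334 m

At φ = 6.67235°, λ = 109.82557°: sin φ = 0.116191, cos φ = 0.993227, sin λ = 0.940730, cos λ = -0.339158.
ΔE = −sin λ·ΔX + cos λ·ΔY = −(0.940730)·(-518) + (-0.339158)·(452) = 334.00 m.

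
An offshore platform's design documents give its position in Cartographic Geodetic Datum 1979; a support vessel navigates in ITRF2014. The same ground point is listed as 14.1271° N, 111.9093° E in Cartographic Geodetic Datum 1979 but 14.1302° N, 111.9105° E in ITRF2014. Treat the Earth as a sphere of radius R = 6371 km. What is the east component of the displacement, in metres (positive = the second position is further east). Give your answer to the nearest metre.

Δφ = 14.1302° − 14.1271° = +0.0031°; Δλ = 111.9105° − 111.9093° = +0.0012°.
1° along a meridian = πR/180 = 111195 m.
ΔN = Δφ × 111195 = 344.7 m; ΔE = Δλ × 111195 × cos(14.1271°) = +0.0012 × 111195 × 0.969757 = 129.4 m.

ΔE = 129 m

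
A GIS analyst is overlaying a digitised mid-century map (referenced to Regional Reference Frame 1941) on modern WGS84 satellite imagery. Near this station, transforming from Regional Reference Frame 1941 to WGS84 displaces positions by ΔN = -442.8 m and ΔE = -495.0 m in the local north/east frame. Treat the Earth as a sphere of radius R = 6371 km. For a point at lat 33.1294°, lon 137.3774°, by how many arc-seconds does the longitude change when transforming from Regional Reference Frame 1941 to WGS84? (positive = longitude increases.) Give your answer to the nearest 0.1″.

Δλ = -19.1″

At latitude 33.1294°, cos φ = 0.837438.
One radian of longitude at latitude φ spans R cos φ, so Δλ = ΔE / (R cos φ) = -495.0 / (6371000 × 0.837438) = -9.2778e-05 rad = -19.137″.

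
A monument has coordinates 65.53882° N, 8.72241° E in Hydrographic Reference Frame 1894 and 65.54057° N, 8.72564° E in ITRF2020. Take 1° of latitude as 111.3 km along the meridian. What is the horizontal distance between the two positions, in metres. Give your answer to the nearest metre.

245 m

Δφ = 65.54057° − 65.53882° = +0.00175°; Δλ = 8.72564° − 8.72241° = +0.00323°.
ΔN = Δφ × 111300 = 194.8 m; ΔE = Δλ × 111300 × cos(65.53882°) = +0.00323 × 111300 × 0.414077 = 148.9 m.
Distance = √(ΔE² + ΔN²) = √(148.9² + 194.8²) = 245.1 m.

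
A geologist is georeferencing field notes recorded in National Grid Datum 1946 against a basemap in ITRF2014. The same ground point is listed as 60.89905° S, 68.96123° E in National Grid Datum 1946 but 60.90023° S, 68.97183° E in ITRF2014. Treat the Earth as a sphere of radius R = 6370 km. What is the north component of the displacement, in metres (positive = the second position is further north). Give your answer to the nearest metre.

ΔN = -131 m

Δφ = -60.90023° − -60.89905° = -0.00118°; Δλ = 68.97183° − 68.96123° = +0.01060°.
1° along a meridian = πR/180 = 111177 m.
ΔN = Δφ × 111177 = -131.2 m; ΔE = Δλ × 111177 × cos(-60.89905°) = +0.01060 × 111177 × 0.486350 = 573.2 m.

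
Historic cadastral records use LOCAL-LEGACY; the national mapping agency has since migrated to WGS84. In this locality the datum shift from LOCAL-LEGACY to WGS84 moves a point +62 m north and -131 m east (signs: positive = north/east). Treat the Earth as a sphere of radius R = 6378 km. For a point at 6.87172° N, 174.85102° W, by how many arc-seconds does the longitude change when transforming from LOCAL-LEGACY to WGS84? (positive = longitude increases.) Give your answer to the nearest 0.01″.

Δλ = -4.27″

At latitude 6.87172°, cos φ = 0.992817.
One radian of longitude at latitude φ spans R cos φ, so Δλ = ΔE / (R cos φ) = -131.0 / (6378000 × 0.992817) = -2.0688e-05 rad = -4.267″.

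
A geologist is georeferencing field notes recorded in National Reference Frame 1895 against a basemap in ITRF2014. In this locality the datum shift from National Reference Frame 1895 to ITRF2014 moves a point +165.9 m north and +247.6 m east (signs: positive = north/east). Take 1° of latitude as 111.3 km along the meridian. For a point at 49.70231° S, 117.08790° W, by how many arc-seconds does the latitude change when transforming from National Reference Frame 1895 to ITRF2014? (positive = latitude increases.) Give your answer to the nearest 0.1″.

Δφ = 5.4″

1° of latitude = 111.3 km, so Δφ = 165.9 / 111300 = 0.0014906° = 5.366″.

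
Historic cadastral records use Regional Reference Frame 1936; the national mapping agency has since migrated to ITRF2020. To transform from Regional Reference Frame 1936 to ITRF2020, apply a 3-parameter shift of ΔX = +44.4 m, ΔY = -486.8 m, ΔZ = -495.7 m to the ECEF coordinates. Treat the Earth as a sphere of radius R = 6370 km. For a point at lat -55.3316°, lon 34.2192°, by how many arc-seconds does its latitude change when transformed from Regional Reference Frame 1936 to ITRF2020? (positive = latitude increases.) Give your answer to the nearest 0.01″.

sin φ = -0.822458, cos φ = 0.568826, sin λ = 0.562361, cos λ = 0.826892.
North component: ΔN = −sin φ cos λ·ΔX − sin φ sin λ·ΔY + cos φ·ΔZ = −(-0.822458)(0.826892)(44.4) − (-0.822458)(0.562361)(-486.8) + (0.568826)(-495.7) = -476.93 m.
1° of latitude spans πR/180 = 111177 m, so Δφ = -476.93 / 111177 × 3600 = -15.443″.

Δφ = -15.44″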